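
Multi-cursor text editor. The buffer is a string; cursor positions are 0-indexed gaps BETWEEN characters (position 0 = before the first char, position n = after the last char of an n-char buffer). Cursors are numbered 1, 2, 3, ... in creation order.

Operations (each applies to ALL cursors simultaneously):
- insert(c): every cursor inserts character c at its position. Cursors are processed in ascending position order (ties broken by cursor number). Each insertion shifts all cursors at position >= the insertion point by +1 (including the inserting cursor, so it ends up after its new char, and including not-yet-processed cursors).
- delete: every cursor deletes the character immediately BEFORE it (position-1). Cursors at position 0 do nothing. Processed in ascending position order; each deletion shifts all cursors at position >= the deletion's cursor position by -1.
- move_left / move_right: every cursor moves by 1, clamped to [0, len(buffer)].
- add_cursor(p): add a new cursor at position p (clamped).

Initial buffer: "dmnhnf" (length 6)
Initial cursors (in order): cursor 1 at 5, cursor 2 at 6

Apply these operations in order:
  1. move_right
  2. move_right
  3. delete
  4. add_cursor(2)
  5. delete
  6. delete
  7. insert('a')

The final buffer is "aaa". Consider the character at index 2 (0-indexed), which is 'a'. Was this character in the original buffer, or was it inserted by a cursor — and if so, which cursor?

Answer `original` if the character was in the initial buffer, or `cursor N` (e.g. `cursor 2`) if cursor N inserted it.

Answer: cursor 3

Derivation:
After op 1 (move_right): buffer="dmnhnf" (len 6), cursors c1@6 c2@6, authorship ......
After op 2 (move_right): buffer="dmnhnf" (len 6), cursors c1@6 c2@6, authorship ......
After op 3 (delete): buffer="dmnh" (len 4), cursors c1@4 c2@4, authorship ....
After op 4 (add_cursor(2)): buffer="dmnh" (len 4), cursors c3@2 c1@4 c2@4, authorship ....
After op 5 (delete): buffer="d" (len 1), cursors c1@1 c2@1 c3@1, authorship .
After op 6 (delete): buffer="" (len 0), cursors c1@0 c2@0 c3@0, authorship 
After op 7 (insert('a')): buffer="aaa" (len 3), cursors c1@3 c2@3 c3@3, authorship 123
Authorship (.=original, N=cursor N): 1 2 3
Index 2: author = 3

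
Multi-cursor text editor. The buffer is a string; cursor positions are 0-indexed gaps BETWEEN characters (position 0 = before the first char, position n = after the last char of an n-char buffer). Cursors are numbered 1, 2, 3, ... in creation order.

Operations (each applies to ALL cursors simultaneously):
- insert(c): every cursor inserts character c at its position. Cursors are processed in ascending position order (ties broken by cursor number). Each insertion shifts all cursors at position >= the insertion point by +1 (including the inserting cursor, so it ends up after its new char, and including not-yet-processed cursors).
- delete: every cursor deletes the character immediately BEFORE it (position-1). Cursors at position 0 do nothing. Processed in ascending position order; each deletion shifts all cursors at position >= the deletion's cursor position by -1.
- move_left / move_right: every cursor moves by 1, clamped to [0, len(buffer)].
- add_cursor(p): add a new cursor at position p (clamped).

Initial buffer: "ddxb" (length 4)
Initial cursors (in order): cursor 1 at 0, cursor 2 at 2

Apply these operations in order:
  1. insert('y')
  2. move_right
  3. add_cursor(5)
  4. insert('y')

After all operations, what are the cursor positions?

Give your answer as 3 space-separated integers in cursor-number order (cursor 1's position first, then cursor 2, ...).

Answer: 3 8 8

Derivation:
After op 1 (insert('y')): buffer="yddyxb" (len 6), cursors c1@1 c2@4, authorship 1..2..
After op 2 (move_right): buffer="yddyxb" (len 6), cursors c1@2 c2@5, authorship 1..2..
After op 3 (add_cursor(5)): buffer="yddyxb" (len 6), cursors c1@2 c2@5 c3@5, authorship 1..2..
After op 4 (insert('y')): buffer="ydydyxyyb" (len 9), cursors c1@3 c2@8 c3@8, authorship 1.1.2.23.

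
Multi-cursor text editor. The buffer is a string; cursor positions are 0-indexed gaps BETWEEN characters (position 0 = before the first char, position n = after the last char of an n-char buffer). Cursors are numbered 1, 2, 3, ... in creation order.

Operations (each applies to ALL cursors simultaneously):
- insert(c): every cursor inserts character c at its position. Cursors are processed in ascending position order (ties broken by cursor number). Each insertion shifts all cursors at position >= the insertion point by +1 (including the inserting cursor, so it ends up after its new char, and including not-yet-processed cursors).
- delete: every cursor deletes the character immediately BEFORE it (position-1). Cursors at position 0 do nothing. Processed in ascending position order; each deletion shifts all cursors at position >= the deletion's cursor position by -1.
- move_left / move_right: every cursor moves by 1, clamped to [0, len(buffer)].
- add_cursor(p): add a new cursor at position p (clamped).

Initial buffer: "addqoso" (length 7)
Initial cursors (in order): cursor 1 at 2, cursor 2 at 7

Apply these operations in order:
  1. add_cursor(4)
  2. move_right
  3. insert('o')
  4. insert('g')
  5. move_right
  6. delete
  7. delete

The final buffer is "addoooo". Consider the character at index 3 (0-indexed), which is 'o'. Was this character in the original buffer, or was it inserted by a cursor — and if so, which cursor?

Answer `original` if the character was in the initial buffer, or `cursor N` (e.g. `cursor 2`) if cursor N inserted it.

After op 1 (add_cursor(4)): buffer="addqoso" (len 7), cursors c1@2 c3@4 c2@7, authorship .......
After op 2 (move_right): buffer="addqoso" (len 7), cursors c1@3 c3@5 c2@7, authorship .......
After op 3 (insert('o')): buffer="addoqoosoo" (len 10), cursors c1@4 c3@7 c2@10, authorship ...1..3..2
After op 4 (insert('g')): buffer="addogqoogsoog" (len 13), cursors c1@5 c3@9 c2@13, authorship ...11..33..22
After op 5 (move_right): buffer="addogqoogsoog" (len 13), cursors c1@6 c3@10 c2@13, authorship ...11..33..22
After op 6 (delete): buffer="addogoogoo" (len 10), cursors c1@5 c3@8 c2@10, authorship ...11.33.2
After op 7 (delete): buffer="addoooo" (len 7), cursors c1@4 c3@6 c2@7, authorship ...1.3.
Authorship (.=original, N=cursor N): . . . 1 . 3 .
Index 3: author = 1

Answer: cursor 1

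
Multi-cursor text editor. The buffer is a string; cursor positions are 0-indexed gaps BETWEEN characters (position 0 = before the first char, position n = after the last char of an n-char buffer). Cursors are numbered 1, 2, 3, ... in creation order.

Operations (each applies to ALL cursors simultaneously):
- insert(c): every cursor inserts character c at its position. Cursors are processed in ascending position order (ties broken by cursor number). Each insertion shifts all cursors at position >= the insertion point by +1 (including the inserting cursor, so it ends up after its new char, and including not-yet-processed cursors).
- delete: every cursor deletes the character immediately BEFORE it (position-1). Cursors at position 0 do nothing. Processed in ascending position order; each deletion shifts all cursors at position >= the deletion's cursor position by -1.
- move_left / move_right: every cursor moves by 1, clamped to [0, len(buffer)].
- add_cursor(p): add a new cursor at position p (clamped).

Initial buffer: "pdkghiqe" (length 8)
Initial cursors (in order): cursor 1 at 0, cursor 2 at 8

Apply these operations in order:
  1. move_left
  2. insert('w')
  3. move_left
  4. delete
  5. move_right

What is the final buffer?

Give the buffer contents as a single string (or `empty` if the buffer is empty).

Answer: wpdkghiwe

Derivation:
After op 1 (move_left): buffer="pdkghiqe" (len 8), cursors c1@0 c2@7, authorship ........
After op 2 (insert('w')): buffer="wpdkghiqwe" (len 10), cursors c1@1 c2@9, authorship 1.......2.
After op 3 (move_left): buffer="wpdkghiqwe" (len 10), cursors c1@0 c2@8, authorship 1.......2.
After op 4 (delete): buffer="wpdkghiwe" (len 9), cursors c1@0 c2@7, authorship 1......2.
After op 5 (move_right): buffer="wpdkghiwe" (len 9), cursors c1@1 c2@8, authorship 1......2.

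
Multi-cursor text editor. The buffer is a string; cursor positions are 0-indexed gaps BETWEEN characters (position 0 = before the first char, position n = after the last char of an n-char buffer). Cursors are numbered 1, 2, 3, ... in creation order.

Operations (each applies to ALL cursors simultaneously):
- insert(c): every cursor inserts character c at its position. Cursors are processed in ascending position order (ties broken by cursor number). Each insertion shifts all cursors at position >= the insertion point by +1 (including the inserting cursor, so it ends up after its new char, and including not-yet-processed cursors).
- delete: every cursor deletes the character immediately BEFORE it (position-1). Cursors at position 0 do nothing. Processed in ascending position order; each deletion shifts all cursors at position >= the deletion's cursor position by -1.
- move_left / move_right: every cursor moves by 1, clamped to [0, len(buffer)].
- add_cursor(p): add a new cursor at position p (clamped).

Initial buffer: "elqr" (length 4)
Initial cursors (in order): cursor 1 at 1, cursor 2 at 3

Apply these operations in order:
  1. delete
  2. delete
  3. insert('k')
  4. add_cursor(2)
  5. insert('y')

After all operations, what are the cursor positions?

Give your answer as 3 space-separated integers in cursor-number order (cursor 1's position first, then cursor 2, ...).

After op 1 (delete): buffer="lr" (len 2), cursors c1@0 c2@1, authorship ..
After op 2 (delete): buffer="r" (len 1), cursors c1@0 c2@0, authorship .
After op 3 (insert('k')): buffer="kkr" (len 3), cursors c1@2 c2@2, authorship 12.
After op 4 (add_cursor(2)): buffer="kkr" (len 3), cursors c1@2 c2@2 c3@2, authorship 12.
After op 5 (insert('y')): buffer="kkyyyr" (len 6), cursors c1@5 c2@5 c3@5, authorship 12123.

Answer: 5 5 5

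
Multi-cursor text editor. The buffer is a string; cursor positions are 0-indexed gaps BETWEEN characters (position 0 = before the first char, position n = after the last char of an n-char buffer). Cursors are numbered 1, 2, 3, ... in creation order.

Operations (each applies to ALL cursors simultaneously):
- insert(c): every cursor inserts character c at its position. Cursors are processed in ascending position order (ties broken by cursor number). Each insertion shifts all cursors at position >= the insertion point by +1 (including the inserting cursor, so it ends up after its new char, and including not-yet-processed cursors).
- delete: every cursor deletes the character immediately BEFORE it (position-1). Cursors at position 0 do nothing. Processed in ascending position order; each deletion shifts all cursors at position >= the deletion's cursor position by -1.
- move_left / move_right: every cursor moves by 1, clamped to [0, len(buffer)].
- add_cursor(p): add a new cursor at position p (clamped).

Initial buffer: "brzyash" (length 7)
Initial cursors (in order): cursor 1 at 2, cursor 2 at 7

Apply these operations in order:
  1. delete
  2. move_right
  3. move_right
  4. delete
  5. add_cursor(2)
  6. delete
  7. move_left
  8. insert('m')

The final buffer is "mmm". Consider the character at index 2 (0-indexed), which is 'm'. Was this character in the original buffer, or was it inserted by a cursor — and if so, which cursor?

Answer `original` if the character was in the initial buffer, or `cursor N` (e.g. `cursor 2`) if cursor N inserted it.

After op 1 (delete): buffer="bzyas" (len 5), cursors c1@1 c2@5, authorship .....
After op 2 (move_right): buffer="bzyas" (len 5), cursors c1@2 c2@5, authorship .....
After op 3 (move_right): buffer="bzyas" (len 5), cursors c1@3 c2@5, authorship .....
After op 4 (delete): buffer="bza" (len 3), cursors c1@2 c2@3, authorship ...
After op 5 (add_cursor(2)): buffer="bza" (len 3), cursors c1@2 c3@2 c2@3, authorship ...
After op 6 (delete): buffer="" (len 0), cursors c1@0 c2@0 c3@0, authorship 
After op 7 (move_left): buffer="" (len 0), cursors c1@0 c2@0 c3@0, authorship 
After op 8 (insert('m')): buffer="mmm" (len 3), cursors c1@3 c2@3 c3@3, authorship 123
Authorship (.=original, N=cursor N): 1 2 3
Index 2: author = 3

Answer: cursor 3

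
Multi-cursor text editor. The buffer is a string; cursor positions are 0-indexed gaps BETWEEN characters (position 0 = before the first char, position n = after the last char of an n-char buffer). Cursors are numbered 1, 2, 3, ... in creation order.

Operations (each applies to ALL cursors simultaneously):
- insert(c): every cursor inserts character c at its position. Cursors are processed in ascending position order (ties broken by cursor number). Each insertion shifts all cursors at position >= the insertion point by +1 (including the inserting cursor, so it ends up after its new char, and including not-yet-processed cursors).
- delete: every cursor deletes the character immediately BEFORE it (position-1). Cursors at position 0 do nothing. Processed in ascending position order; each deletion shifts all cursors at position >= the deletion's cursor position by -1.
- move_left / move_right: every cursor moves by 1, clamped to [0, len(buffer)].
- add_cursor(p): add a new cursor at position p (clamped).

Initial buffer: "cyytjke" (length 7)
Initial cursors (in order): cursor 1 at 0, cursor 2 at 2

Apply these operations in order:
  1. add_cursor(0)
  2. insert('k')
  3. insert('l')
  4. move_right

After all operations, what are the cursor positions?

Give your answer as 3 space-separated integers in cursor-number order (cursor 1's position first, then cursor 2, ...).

Answer: 5 9 5

Derivation:
After op 1 (add_cursor(0)): buffer="cyytjke" (len 7), cursors c1@0 c3@0 c2@2, authorship .......
After op 2 (insert('k')): buffer="kkcykytjke" (len 10), cursors c1@2 c3@2 c2@5, authorship 13..2.....
After op 3 (insert('l')): buffer="kkllcyklytjke" (len 13), cursors c1@4 c3@4 c2@8, authorship 1313..22.....
After op 4 (move_right): buffer="kkllcyklytjke" (len 13), cursors c1@5 c3@5 c2@9, authorship 1313..22.....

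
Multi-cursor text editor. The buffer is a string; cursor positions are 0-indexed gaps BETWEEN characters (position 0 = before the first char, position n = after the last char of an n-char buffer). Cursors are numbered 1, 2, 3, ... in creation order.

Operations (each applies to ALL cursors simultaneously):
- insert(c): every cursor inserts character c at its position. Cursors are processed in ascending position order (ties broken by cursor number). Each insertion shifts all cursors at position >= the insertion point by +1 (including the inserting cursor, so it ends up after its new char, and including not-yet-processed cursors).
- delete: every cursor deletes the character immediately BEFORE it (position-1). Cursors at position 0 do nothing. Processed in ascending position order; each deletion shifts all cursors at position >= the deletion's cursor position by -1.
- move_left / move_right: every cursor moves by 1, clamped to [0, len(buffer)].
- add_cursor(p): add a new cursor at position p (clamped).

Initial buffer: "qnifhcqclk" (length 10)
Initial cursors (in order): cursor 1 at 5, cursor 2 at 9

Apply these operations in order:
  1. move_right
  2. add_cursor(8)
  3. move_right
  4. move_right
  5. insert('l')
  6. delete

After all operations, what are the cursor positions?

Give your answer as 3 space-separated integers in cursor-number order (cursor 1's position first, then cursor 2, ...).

After op 1 (move_right): buffer="qnifhcqclk" (len 10), cursors c1@6 c2@10, authorship ..........
After op 2 (add_cursor(8)): buffer="qnifhcqclk" (len 10), cursors c1@6 c3@8 c2@10, authorship ..........
After op 3 (move_right): buffer="qnifhcqclk" (len 10), cursors c1@7 c3@9 c2@10, authorship ..........
After op 4 (move_right): buffer="qnifhcqclk" (len 10), cursors c1@8 c2@10 c3@10, authorship ..........
After op 5 (insert('l')): buffer="qnifhcqcllkll" (len 13), cursors c1@9 c2@13 c3@13, authorship ........1..23
After op 6 (delete): buffer="qnifhcqclk" (len 10), cursors c1@8 c2@10 c3@10, authorship ..........

Answer: 8 10 10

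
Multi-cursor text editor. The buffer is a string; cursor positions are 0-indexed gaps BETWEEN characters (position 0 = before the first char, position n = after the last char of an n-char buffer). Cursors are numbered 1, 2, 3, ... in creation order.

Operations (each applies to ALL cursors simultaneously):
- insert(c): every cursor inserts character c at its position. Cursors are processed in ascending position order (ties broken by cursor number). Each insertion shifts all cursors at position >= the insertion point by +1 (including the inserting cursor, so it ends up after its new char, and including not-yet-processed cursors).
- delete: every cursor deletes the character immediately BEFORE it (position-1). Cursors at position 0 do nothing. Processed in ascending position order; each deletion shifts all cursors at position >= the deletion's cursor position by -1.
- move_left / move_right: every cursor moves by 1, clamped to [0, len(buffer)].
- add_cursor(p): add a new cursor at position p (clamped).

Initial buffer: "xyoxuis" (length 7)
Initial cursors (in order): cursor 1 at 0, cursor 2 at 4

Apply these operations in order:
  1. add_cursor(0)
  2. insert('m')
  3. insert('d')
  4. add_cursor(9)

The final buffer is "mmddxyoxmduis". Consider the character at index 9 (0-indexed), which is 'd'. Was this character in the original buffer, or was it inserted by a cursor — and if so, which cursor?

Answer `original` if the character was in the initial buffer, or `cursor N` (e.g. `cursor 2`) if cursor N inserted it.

After op 1 (add_cursor(0)): buffer="xyoxuis" (len 7), cursors c1@0 c3@0 c2@4, authorship .......
After op 2 (insert('m')): buffer="mmxyoxmuis" (len 10), cursors c1@2 c3@2 c2@7, authorship 13....2...
After op 3 (insert('d')): buffer="mmddxyoxmduis" (len 13), cursors c1@4 c3@4 c2@10, authorship 1313....22...
After op 4 (add_cursor(9)): buffer="mmddxyoxmduis" (len 13), cursors c1@4 c3@4 c4@9 c2@10, authorship 1313....22...
Authorship (.=original, N=cursor N): 1 3 1 3 . . . . 2 2 . . .
Index 9: author = 2

Answer: cursor 2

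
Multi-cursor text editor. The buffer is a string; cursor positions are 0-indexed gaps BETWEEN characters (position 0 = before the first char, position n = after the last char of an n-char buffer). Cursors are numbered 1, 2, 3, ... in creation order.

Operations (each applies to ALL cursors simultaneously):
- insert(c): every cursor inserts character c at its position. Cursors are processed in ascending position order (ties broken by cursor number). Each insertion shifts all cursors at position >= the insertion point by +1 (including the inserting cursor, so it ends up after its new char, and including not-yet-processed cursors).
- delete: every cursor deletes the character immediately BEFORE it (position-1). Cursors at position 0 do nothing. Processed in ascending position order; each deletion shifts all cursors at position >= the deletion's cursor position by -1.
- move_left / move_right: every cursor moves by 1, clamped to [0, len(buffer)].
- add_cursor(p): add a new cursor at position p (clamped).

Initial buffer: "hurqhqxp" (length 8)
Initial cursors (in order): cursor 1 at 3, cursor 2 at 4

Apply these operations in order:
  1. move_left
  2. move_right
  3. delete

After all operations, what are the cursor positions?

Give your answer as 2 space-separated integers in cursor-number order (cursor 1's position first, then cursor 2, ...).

Answer: 2 2

Derivation:
After op 1 (move_left): buffer="hurqhqxp" (len 8), cursors c1@2 c2@3, authorship ........
After op 2 (move_right): buffer="hurqhqxp" (len 8), cursors c1@3 c2@4, authorship ........
After op 3 (delete): buffer="huhqxp" (len 6), cursors c1@2 c2@2, authorship ......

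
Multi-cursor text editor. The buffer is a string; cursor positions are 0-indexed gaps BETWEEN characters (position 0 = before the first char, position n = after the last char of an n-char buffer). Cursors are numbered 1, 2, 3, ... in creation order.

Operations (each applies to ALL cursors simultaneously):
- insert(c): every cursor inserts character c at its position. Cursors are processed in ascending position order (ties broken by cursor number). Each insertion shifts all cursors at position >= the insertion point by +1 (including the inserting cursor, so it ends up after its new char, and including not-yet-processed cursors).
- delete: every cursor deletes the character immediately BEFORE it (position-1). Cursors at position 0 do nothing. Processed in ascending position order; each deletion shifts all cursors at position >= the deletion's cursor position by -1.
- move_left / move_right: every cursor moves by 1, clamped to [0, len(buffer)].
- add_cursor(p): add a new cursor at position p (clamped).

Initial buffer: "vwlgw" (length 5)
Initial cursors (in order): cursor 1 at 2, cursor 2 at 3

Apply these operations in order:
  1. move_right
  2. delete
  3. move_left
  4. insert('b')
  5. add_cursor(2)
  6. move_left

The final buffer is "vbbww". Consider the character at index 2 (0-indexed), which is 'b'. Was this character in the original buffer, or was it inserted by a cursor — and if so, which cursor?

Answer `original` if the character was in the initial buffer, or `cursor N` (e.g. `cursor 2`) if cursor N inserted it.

After op 1 (move_right): buffer="vwlgw" (len 5), cursors c1@3 c2@4, authorship .....
After op 2 (delete): buffer="vww" (len 3), cursors c1@2 c2@2, authorship ...
After op 3 (move_left): buffer="vww" (len 3), cursors c1@1 c2@1, authorship ...
After op 4 (insert('b')): buffer="vbbww" (len 5), cursors c1@3 c2@3, authorship .12..
After op 5 (add_cursor(2)): buffer="vbbww" (len 5), cursors c3@2 c1@3 c2@3, authorship .12..
After op 6 (move_left): buffer="vbbww" (len 5), cursors c3@1 c1@2 c2@2, authorship .12..
Authorship (.=original, N=cursor N): . 1 2 . .
Index 2: author = 2

Answer: cursor 2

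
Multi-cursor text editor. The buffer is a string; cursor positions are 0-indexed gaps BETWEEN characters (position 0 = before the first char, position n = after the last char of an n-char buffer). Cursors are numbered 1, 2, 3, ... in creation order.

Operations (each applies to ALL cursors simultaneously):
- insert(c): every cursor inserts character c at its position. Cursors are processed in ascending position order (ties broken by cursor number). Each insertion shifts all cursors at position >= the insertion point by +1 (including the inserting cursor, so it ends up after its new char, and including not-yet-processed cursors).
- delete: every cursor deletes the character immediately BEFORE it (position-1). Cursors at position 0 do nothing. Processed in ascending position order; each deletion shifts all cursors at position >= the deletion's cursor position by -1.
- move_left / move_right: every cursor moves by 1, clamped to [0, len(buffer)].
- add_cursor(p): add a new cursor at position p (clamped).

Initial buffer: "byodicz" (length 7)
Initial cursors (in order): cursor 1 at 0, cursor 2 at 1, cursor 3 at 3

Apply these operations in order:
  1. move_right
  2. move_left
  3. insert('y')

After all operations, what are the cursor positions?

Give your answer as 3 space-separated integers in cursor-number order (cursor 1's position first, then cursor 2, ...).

After op 1 (move_right): buffer="byodicz" (len 7), cursors c1@1 c2@2 c3@4, authorship .......
After op 2 (move_left): buffer="byodicz" (len 7), cursors c1@0 c2@1 c3@3, authorship .......
After op 3 (insert('y')): buffer="ybyyoydicz" (len 10), cursors c1@1 c2@3 c3@6, authorship 1.2..3....

Answer: 1 3 6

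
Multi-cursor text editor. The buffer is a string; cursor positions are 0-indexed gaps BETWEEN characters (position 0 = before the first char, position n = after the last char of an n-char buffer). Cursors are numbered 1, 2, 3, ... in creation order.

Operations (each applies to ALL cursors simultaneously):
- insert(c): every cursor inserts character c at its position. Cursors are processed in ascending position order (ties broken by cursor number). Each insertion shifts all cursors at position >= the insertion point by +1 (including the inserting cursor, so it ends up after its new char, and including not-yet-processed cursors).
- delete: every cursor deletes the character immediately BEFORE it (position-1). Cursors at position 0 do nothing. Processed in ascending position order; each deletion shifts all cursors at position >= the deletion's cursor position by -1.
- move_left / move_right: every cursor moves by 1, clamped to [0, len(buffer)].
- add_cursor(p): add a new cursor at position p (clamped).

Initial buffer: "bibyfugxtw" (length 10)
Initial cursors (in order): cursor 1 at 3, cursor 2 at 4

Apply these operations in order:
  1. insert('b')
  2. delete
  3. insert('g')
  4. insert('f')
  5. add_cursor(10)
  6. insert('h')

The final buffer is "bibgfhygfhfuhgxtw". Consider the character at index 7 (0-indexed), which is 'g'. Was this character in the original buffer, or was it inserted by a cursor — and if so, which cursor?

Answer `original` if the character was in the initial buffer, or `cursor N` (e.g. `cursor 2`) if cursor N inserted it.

Answer: cursor 2

Derivation:
After op 1 (insert('b')): buffer="bibbybfugxtw" (len 12), cursors c1@4 c2@6, authorship ...1.2......
After op 2 (delete): buffer="bibyfugxtw" (len 10), cursors c1@3 c2@4, authorship ..........
After op 3 (insert('g')): buffer="bibgygfugxtw" (len 12), cursors c1@4 c2@6, authorship ...1.2......
After op 4 (insert('f')): buffer="bibgfygffugxtw" (len 14), cursors c1@5 c2@8, authorship ...11.22......
After op 5 (add_cursor(10)): buffer="bibgfygffugxtw" (len 14), cursors c1@5 c2@8 c3@10, authorship ...11.22......
After op 6 (insert('h')): buffer="bibgfhygfhfuhgxtw" (len 17), cursors c1@6 c2@10 c3@13, authorship ...111.222..3....
Authorship (.=original, N=cursor N): . . . 1 1 1 . 2 2 2 . . 3 . . . .
Index 7: author = 2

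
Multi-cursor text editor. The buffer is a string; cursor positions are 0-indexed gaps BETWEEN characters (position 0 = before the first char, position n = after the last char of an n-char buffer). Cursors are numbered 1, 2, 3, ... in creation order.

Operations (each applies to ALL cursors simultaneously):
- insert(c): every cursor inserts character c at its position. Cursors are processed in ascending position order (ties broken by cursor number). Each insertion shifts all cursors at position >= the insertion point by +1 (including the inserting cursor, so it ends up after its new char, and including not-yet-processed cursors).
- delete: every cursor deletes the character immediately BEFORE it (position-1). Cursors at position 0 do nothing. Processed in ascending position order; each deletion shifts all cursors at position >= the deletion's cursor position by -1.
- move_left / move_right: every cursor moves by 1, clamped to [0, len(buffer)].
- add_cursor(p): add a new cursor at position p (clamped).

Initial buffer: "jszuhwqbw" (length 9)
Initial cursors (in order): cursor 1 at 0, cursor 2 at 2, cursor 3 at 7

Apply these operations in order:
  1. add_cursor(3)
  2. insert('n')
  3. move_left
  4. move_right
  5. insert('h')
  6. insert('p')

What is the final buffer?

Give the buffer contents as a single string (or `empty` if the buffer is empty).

Answer: nhpjsnhpznhpuhwqnhpbw

Derivation:
After op 1 (add_cursor(3)): buffer="jszuhwqbw" (len 9), cursors c1@0 c2@2 c4@3 c3@7, authorship .........
After op 2 (insert('n')): buffer="njsnznuhwqnbw" (len 13), cursors c1@1 c2@4 c4@6 c3@11, authorship 1..2.4....3..
After op 3 (move_left): buffer="njsnznuhwqnbw" (len 13), cursors c1@0 c2@3 c4@5 c3@10, authorship 1..2.4....3..
After op 4 (move_right): buffer="njsnznuhwqnbw" (len 13), cursors c1@1 c2@4 c4@6 c3@11, authorship 1..2.4....3..
After op 5 (insert('h')): buffer="nhjsnhznhuhwqnhbw" (len 17), cursors c1@2 c2@6 c4@9 c3@15, authorship 11..22.44....33..
After op 6 (insert('p')): buffer="nhpjsnhpznhpuhwqnhpbw" (len 21), cursors c1@3 c2@8 c4@12 c3@19, authorship 111..222.444....333..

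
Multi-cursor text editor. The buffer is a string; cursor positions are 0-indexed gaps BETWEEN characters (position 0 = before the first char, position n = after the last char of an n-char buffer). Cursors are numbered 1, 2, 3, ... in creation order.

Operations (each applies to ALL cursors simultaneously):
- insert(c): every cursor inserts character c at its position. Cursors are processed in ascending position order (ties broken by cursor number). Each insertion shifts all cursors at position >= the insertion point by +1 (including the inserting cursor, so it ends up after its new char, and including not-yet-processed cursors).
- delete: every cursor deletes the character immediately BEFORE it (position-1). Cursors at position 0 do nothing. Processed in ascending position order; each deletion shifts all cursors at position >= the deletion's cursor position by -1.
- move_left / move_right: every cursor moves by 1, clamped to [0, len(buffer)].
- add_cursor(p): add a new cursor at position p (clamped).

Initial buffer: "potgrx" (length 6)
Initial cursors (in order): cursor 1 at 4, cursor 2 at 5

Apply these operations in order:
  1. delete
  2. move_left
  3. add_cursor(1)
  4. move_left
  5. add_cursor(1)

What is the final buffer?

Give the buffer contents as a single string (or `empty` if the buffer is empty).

After op 1 (delete): buffer="potx" (len 4), cursors c1@3 c2@3, authorship ....
After op 2 (move_left): buffer="potx" (len 4), cursors c1@2 c2@2, authorship ....
After op 3 (add_cursor(1)): buffer="potx" (len 4), cursors c3@1 c1@2 c2@2, authorship ....
After op 4 (move_left): buffer="potx" (len 4), cursors c3@0 c1@1 c2@1, authorship ....
After op 5 (add_cursor(1)): buffer="potx" (len 4), cursors c3@0 c1@1 c2@1 c4@1, authorship ....

Answer: potx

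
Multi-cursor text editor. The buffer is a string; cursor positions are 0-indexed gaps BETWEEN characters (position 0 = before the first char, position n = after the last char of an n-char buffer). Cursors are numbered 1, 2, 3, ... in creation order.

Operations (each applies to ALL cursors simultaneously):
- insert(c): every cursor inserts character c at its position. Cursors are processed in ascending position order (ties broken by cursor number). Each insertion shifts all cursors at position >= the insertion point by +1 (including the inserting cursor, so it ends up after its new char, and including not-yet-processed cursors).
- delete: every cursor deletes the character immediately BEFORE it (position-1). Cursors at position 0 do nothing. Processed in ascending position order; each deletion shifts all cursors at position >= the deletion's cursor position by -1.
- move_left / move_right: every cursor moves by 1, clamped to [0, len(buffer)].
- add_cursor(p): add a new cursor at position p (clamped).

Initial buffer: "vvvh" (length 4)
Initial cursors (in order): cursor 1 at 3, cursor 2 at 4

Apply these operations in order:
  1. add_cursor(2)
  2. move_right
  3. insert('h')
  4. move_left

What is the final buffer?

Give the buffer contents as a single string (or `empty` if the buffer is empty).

Answer: vvvhhhh

Derivation:
After op 1 (add_cursor(2)): buffer="vvvh" (len 4), cursors c3@2 c1@3 c2@4, authorship ....
After op 2 (move_right): buffer="vvvh" (len 4), cursors c3@3 c1@4 c2@4, authorship ....
After op 3 (insert('h')): buffer="vvvhhhh" (len 7), cursors c3@4 c1@7 c2@7, authorship ...3.12
After op 4 (move_left): buffer="vvvhhhh" (len 7), cursors c3@3 c1@6 c2@6, authorship ...3.12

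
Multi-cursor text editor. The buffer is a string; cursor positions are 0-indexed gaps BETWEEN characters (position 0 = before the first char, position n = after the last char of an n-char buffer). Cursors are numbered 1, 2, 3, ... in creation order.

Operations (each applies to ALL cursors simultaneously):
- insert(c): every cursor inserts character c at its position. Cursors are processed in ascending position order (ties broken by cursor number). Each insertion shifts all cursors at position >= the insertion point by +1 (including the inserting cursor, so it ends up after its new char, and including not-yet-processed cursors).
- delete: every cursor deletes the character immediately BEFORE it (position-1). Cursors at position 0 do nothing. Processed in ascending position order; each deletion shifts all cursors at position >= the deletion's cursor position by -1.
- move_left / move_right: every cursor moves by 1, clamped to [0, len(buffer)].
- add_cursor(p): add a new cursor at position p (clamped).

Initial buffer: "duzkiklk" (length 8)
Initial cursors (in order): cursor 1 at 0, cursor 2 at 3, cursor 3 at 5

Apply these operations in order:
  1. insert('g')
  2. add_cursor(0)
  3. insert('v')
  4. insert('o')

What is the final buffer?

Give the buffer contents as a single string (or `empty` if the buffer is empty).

Answer: vogvoduzgvokigvoklk

Derivation:
After op 1 (insert('g')): buffer="gduzgkigklk" (len 11), cursors c1@1 c2@5 c3@8, authorship 1...2..3...
After op 2 (add_cursor(0)): buffer="gduzgkigklk" (len 11), cursors c4@0 c1@1 c2@5 c3@8, authorship 1...2..3...
After op 3 (insert('v')): buffer="vgvduzgvkigvklk" (len 15), cursors c4@1 c1@3 c2@8 c3@12, authorship 411...22..33...
After op 4 (insert('o')): buffer="vogvoduzgvokigvoklk" (len 19), cursors c4@2 c1@5 c2@11 c3@16, authorship 44111...222..333...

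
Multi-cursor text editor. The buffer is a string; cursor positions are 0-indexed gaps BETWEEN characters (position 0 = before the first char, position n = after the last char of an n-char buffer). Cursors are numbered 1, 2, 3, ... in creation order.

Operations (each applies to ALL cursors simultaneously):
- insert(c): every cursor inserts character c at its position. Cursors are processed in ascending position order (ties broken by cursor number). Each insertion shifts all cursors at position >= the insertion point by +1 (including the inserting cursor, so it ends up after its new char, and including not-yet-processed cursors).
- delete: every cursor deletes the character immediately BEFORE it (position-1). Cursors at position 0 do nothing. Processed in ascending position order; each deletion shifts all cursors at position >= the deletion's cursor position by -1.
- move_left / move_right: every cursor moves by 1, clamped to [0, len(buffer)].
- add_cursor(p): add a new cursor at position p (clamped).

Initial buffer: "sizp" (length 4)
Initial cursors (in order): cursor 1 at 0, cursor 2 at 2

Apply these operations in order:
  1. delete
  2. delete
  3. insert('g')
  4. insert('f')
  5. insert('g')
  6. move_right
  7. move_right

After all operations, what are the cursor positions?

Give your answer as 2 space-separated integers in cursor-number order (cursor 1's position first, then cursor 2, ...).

Answer: 8 8

Derivation:
After op 1 (delete): buffer="szp" (len 3), cursors c1@0 c2@1, authorship ...
After op 2 (delete): buffer="zp" (len 2), cursors c1@0 c2@0, authorship ..
After op 3 (insert('g')): buffer="ggzp" (len 4), cursors c1@2 c2@2, authorship 12..
After op 4 (insert('f')): buffer="ggffzp" (len 6), cursors c1@4 c2@4, authorship 1212..
After op 5 (insert('g')): buffer="ggffggzp" (len 8), cursors c1@6 c2@6, authorship 121212..
After op 6 (move_right): buffer="ggffggzp" (len 8), cursors c1@7 c2@7, authorship 121212..
After op 7 (move_right): buffer="ggffggzp" (len 8), cursors c1@8 c2@8, authorship 121212..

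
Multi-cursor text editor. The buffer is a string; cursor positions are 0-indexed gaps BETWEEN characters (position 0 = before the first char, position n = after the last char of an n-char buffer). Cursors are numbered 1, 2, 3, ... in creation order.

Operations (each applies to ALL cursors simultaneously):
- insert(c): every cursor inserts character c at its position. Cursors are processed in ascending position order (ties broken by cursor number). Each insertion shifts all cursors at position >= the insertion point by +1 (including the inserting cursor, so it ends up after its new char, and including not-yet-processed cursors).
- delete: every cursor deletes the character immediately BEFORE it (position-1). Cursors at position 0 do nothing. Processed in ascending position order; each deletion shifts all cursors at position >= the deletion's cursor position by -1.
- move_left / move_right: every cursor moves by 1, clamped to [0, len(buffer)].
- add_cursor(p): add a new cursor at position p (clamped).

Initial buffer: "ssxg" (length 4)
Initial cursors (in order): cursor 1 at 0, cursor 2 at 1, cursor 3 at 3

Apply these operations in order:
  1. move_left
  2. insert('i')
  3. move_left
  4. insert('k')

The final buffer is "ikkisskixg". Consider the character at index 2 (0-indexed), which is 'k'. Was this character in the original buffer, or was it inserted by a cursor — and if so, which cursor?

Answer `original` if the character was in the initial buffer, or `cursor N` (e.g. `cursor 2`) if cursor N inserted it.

After op 1 (move_left): buffer="ssxg" (len 4), cursors c1@0 c2@0 c3@2, authorship ....
After op 2 (insert('i')): buffer="iissixg" (len 7), cursors c1@2 c2@2 c3@5, authorship 12..3..
After op 3 (move_left): buffer="iissixg" (len 7), cursors c1@1 c2@1 c3@4, authorship 12..3..
After op 4 (insert('k')): buffer="ikkisskixg" (len 10), cursors c1@3 c2@3 c3@7, authorship 1122..33..
Authorship (.=original, N=cursor N): 1 1 2 2 . . 3 3 . .
Index 2: author = 2

Answer: cursor 2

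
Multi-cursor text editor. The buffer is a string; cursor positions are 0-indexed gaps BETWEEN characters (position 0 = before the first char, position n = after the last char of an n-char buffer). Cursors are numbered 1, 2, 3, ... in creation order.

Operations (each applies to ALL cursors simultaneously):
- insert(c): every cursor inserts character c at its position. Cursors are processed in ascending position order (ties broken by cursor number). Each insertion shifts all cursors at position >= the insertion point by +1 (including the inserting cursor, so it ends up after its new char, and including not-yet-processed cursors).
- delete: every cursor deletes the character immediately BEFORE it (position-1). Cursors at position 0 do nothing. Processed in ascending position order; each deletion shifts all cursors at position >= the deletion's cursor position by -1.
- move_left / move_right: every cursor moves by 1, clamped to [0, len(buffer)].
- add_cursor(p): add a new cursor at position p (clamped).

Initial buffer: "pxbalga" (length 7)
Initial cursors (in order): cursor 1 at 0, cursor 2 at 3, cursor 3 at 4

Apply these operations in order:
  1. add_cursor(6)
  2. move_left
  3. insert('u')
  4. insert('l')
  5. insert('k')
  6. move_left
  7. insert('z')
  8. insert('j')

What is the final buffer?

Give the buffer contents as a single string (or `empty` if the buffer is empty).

After op 1 (add_cursor(6)): buffer="pxbalga" (len 7), cursors c1@0 c2@3 c3@4 c4@6, authorship .......
After op 2 (move_left): buffer="pxbalga" (len 7), cursors c1@0 c2@2 c3@3 c4@5, authorship .......
After op 3 (insert('u')): buffer="upxubualuga" (len 11), cursors c1@1 c2@4 c3@6 c4@9, authorship 1..2.3..4..
After op 4 (insert('l')): buffer="ulpxulbulalulga" (len 15), cursors c1@2 c2@6 c3@9 c4@13, authorship 11..22.33..44..
After op 5 (insert('k')): buffer="ulkpxulkbulkalulkga" (len 19), cursors c1@3 c2@8 c3@12 c4@17, authorship 111..222.333..444..
After op 6 (move_left): buffer="ulkpxulkbulkalulkga" (len 19), cursors c1@2 c2@7 c3@11 c4@16, authorship 111..222.333..444..
After op 7 (insert('z')): buffer="ulzkpxulzkbulzkalulzkga" (len 23), cursors c1@3 c2@9 c3@14 c4@20, authorship 1111..2222.3333..4444..
After op 8 (insert('j')): buffer="ulzjkpxulzjkbulzjkalulzjkga" (len 27), cursors c1@4 c2@11 c3@17 c4@24, authorship 11111..22222.33333..44444..

Answer: ulzjkpxulzjkbulzjkalulzjkga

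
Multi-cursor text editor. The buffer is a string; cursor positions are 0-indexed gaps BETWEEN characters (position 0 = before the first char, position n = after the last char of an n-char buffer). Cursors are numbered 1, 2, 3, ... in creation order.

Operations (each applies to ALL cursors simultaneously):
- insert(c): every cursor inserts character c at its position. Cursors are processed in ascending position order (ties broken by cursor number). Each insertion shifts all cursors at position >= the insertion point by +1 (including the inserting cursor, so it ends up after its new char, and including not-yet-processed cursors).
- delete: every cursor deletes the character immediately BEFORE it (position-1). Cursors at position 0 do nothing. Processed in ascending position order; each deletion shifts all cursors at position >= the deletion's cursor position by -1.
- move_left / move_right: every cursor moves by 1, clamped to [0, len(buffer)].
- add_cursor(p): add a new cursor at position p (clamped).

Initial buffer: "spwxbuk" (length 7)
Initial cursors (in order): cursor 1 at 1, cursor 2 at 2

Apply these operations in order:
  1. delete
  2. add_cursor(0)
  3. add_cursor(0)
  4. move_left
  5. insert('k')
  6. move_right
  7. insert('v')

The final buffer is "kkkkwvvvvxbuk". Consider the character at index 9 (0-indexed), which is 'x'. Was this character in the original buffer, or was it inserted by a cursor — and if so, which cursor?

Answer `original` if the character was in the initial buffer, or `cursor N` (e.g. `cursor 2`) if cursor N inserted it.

After op 1 (delete): buffer="wxbuk" (len 5), cursors c1@0 c2@0, authorship .....
After op 2 (add_cursor(0)): buffer="wxbuk" (len 5), cursors c1@0 c2@0 c3@0, authorship .....
After op 3 (add_cursor(0)): buffer="wxbuk" (len 5), cursors c1@0 c2@0 c3@0 c4@0, authorship .....
After op 4 (move_left): buffer="wxbuk" (len 5), cursors c1@0 c2@0 c3@0 c4@0, authorship .....
After op 5 (insert('k')): buffer="kkkkwxbuk" (len 9), cursors c1@4 c2@4 c3@4 c4@4, authorship 1234.....
After op 6 (move_right): buffer="kkkkwxbuk" (len 9), cursors c1@5 c2@5 c3@5 c4@5, authorship 1234.....
After op 7 (insert('v')): buffer="kkkkwvvvvxbuk" (len 13), cursors c1@9 c2@9 c3@9 c4@9, authorship 1234.1234....
Authorship (.=original, N=cursor N): 1 2 3 4 . 1 2 3 4 . . . .
Index 9: author = original

Answer: original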